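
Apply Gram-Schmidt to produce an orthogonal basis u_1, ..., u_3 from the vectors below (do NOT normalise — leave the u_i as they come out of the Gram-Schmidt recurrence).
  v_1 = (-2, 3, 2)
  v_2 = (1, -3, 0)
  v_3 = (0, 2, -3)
Orthogonal basis:
  u_1 = (-2, 3, 2)
  u_2 = (-5/17, -18/17, 22/17)
  u_3 = (-30/49, -10/49, -15/49)

Apply the Gram-Schmidt recurrence
  u_1 = v_1
  u_i = v_i − Σ_{j<i} ((v_i · u_j) / (u_j · u_j)) · u_j.

Step by step this gives:
  u_1 = (-2, 3, 2)
  u_2 = (-5/17, -18/17, 22/17)
  u_3 = (-30/49, -10/49, -15/49)

Orthogonality check:
  u_2 · u_1 = 0 (should be 0)
  u_3 · u_1 = 0 (should be 0)
  u_3 · u_2 = 0 (should be 0)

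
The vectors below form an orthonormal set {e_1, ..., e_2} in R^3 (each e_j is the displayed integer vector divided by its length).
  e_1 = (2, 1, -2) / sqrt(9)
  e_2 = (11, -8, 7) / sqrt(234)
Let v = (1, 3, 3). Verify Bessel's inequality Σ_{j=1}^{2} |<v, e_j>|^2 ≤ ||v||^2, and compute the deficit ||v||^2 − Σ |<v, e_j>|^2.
Σ |<v, e_j>|^2 = 5/13; ||v||^2 = 19; deficit = 242/13

Write each e_j = u_j / sqrt(<u_j, u_j>) where u_j is the displayed integer vector. Then <v, e_j> = <v, u_j> / sqrt(<u_j, u_j>), so |<v, e_j>|^2 = <v, u_j>^2 / <u_j, u_j>.
Coefficients: <v, e_1> = -1/sqrt(9), <v, e_2> = 8/sqrt(234).
Square and sum: Σ |<v, e_j>|^2 = 5/13.
Compute ||v||^2 = v·v = 19.
Deficit = 19 − 5/13 = 242/13 ≥ 0, confirming Bessel's inequality. (The deficit equals ||v − Σ <v,e_j> e_j||^2, the squared distance from v to span{e_j}.)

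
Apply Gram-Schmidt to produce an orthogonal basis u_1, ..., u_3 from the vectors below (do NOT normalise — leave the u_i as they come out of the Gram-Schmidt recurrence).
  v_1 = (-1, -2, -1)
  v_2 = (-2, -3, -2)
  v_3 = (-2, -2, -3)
Orthogonal basis:
  u_1 = (-1, -2, -1)
  u_2 = (-1/3, 1/3, -1/3)
  u_3 = (1/2, 0, -1/2)

Apply the Gram-Schmidt recurrence
  u_1 = v_1
  u_i = v_i − Σ_{j<i} ((v_i · u_j) / (u_j · u_j)) · u_j.

Step by step this gives:
  u_1 = (-1, -2, -1)
  u_2 = (-1/3, 1/3, -1/3)
  u_3 = (1/2, 0, -1/2)

Orthogonality check:
  u_2 · u_1 = 0 (should be 0)
  u_3 · u_1 = 0 (should be 0)
  u_3 · u_2 = 0 (should be 0)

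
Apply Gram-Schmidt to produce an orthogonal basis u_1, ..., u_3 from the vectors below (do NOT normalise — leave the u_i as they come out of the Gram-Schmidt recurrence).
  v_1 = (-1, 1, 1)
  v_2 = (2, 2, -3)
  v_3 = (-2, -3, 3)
Orthogonal basis:
  u_1 = (-1, 1, 1)
  u_2 = (1, 3, -2)
  u_3 = (-5/42, -1/42, -2/21)

Apply the Gram-Schmidt recurrence
  u_1 = v_1
  u_i = v_i − Σ_{j<i} ((v_i · u_j) / (u_j · u_j)) · u_j.

Step by step this gives:
  u_1 = (-1, 1, 1)
  u_2 = (1, 3, -2)
  u_3 = (-5/42, -1/42, -2/21)

Orthogonality check:
  u_2 · u_1 = 0 (should be 0)
  u_3 · u_1 = 0 (should be 0)
  u_3 · u_2 = 0 (should be 0)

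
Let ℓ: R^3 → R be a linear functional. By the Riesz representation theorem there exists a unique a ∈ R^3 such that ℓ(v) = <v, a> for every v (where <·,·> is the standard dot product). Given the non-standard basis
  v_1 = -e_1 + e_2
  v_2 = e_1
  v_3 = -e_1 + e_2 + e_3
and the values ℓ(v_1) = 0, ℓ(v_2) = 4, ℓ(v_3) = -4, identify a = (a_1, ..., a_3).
a = (4, 4, -4)

Write a = (a_1, ..., a_3) in the standard basis. For each basis vector v_i, ℓ(v_i) = <v_i, a> is a linear equation in the a_j's. Collect the n equations into a matrix system V a = ℓ, where row i of V is v_i (expressed in the standard basis). Since V is invertible (lower-triangular with 1s on the diagonal, up to permutation), solve by back-substitution:
  V =
[[-1, 1, 0],
 [1, 0, 0],
 [-1, 1, 1]]
  V a = (0, 4, -4)
Solving gives a = (4, 4, -4).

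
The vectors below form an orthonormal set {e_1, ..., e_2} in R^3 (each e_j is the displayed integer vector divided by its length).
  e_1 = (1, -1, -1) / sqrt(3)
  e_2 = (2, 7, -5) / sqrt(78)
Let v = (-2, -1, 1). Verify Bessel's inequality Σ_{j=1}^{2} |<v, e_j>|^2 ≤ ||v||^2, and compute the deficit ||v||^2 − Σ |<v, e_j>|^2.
Σ |<v, e_j>|^2 = 60/13; ||v||^2 = 6; deficit = 18/13

Write each e_j = u_j / sqrt(<u_j, u_j>) where u_j is the displayed integer vector. Then <v, e_j> = <v, u_j> / sqrt(<u_j, u_j>), so |<v, e_j>|^2 = <v, u_j>^2 / <u_j, u_j>.
Coefficients: <v, e_1> = -2/sqrt(3), <v, e_2> = -16/sqrt(78).
Square and sum: Σ |<v, e_j>|^2 = 60/13.
Compute ||v||^2 = v·v = 6.
Deficit = 6 − 60/13 = 18/13 ≥ 0, confirming Bessel's inequality. (The deficit equals ||v − Σ <v,e_j> e_j||^2, the squared distance from v to span{e_j}.)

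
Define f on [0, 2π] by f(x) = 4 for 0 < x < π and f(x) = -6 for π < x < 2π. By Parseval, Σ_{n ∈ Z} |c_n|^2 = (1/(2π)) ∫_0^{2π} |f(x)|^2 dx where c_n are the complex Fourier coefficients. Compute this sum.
Σ |c_n|^2 = 26

Parseval equates the L^2 energy of f (normalised by 1/(2π)) with the ℓ^2 sum of its Fourier coefficients: (1/(2π)) ∫_0^{2π} |f|^2 = Σ |c_n|^2.
Compute the left side: (1/(2π)) [∫_0^π 4^2 dx + ∫_π^{2π} (-6)^2 dx] = (1/(2π)) · (16π + 36π) = (16 + 36)/2 = 26.
So Σ_{n ∈ Z} |c_n|^2 = 26.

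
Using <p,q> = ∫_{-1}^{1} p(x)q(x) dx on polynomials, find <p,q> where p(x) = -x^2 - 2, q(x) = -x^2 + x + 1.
<p,q> = -44/15

Expand the product: p(x)·q(x) = x^4 - x^3 + x^2 - 2*x - 2.
∫_{-1}^{1} of each monomial x^k gives [2/(k+1) if k even, 0 if k odd]. Integrating term-by-term (or equivalently evaluating the antiderivative F(x) = x^5/5 - x^4/4 + x^3/3 - x^2 - 2*x at the endpoints):
  F(1) − F(−1) = -163/60 − (13/60) = -44/15.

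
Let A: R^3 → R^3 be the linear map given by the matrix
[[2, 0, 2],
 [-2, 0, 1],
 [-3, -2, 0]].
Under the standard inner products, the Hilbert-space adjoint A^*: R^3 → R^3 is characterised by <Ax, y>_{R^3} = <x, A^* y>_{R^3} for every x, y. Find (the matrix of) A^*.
A^* = A^T =
[[2, -2, -3],
 [0, 0, -2],
 [2, 1, 0]]

For real matrices with standard dot products, the defining identity <Ax, y> = <x, A^* y> gives (Ax)^T y = x^T (A^*) y, i.e. x^T A^T y = x^T (A^*) y. Since this holds for all x, y, we must have A^* = A^T. Therefore
A^* =
[[2, -2, -3],
 [0, 0, -2],
 [2, 1, 0]].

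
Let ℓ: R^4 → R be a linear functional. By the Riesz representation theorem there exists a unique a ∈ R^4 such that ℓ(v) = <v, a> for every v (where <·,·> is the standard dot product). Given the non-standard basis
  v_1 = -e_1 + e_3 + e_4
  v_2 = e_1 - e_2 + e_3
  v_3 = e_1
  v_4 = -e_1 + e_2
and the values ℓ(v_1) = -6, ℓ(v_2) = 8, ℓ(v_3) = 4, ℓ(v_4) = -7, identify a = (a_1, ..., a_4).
a = (4, -3, 1, -3)

Write a = (a_1, ..., a_4) in the standard basis. For each basis vector v_i, ℓ(v_i) = <v_i, a> is a linear equation in the a_j's. Collect the n equations into a matrix system V a = ℓ, where row i of V is v_i (expressed in the standard basis). Since V is invertible (lower-triangular with 1s on the diagonal, up to permutation), solve by back-substitution:
  V =
[[-1, 0, 1, 1],
 [1, -1, 1, 0],
 [1, 0, 0, 0],
 [-1, 1, 0, 0]]
  V a = (-6, 8, 4, -7)
Solving gives a = (4, -3, 1, -3).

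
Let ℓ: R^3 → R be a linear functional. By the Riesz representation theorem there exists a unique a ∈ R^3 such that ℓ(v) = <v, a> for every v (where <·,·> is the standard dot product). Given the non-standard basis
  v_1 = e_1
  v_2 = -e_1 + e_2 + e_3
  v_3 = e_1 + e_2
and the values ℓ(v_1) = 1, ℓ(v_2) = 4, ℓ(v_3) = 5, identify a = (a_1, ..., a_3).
a = (1, 4, 1)

Write a = (a_1, ..., a_3) in the standard basis. For each basis vector v_i, ℓ(v_i) = <v_i, a> is a linear equation in the a_j's. Collect the n equations into a matrix system V a = ℓ, where row i of V is v_i (expressed in the standard basis). Since V is invertible (lower-triangular with 1s on the diagonal, up to permutation), solve by back-substitution:
  V =
[[1, 0, 0],
 [-1, 1, 1],
 [1, 1, 0]]
  V a = (1, 4, 5)
Solving gives a = (1, 4, 1).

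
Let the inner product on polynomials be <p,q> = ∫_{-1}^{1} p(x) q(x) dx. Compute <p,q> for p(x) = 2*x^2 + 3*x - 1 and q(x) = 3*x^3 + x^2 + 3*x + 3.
<p,q> = 116/15

Expand the product: p(x)·q(x) = 6*x^5 + 11*x^4 + 6*x^3 + 14*x^2 + 6*x - 3.
∫_{-1}^{1} of each monomial x^k gives [2/(k+1) if k even, 0 if k odd]. Integrating term-by-term (or equivalently evaluating the antiderivative F(x) = x^6 + 11*x^5/5 + 3*x^4/2 + 14*x^3/3 + 3*x^2 - 3*x at the endpoints):
  F(1) − F(−1) = 281/30 − (49/30) = 116/15.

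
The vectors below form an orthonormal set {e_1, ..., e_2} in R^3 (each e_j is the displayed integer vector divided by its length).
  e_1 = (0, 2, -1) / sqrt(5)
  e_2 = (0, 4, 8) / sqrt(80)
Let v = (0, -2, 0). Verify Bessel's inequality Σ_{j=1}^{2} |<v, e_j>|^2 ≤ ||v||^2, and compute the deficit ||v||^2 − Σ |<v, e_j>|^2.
Σ |<v, e_j>|^2 = 4; ||v||^2 = 4; deficit = 0

Write each e_j = u_j / sqrt(<u_j, u_j>) where u_j is the displayed integer vector. Then <v, e_j> = <v, u_j> / sqrt(<u_j, u_j>), so |<v, e_j>|^2 = <v, u_j>^2 / <u_j, u_j>.
Coefficients: <v, e_1> = -4/sqrt(5), <v, e_2> = -8/sqrt(80).
Square and sum: Σ |<v, e_j>|^2 = 4.
Compute ||v||^2 = v·v = 4.
Deficit = 4 − 4 = 0 ≥ 0, confirming Bessel's inequality. (The deficit equals ||v − Σ <v,e_j> e_j||^2, the squared distance from v to span{e_j}.)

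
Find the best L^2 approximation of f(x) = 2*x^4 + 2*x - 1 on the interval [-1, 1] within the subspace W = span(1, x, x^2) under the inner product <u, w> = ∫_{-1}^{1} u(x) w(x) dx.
g(x) = 12*x^2/7 + 2*x - 41/35

The best approximation g ∈ W is the orthogonal projection of f onto W. Writing g = a_0 + a_1 x + a_2 x^2, the coefficients solve the normal equations G · a = b where
  G_{ij} = <φ_i, φ_j> and b_i = <f, φ_i>, with φ_0 = 1, φ_1 = x, φ_2 = x^2.
G =
  [2, 0, 2/3]
  [0, 2/3, 0]
  [2/3, 0, 2/5],
b = (-6/5, 4/3, -2/21).
Solving gives a_0 = -41/35, a_1 = 2, a_2 = 12/7, so
  g(x) = 12*x^2/7 + 2*x - 41/35.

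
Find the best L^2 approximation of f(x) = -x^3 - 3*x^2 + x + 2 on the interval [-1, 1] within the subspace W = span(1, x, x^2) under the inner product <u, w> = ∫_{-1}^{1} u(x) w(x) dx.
g(x) = -3*x^2 + 2*x/5 + 2

The best approximation g ∈ W is the orthogonal projection of f onto W. Writing g = a_0 + a_1 x + a_2 x^2, the coefficients solve the normal equations G · a = b where
  G_{ij} = <φ_i, φ_j> and b_i = <f, φ_i>, with φ_0 = 1, φ_1 = x, φ_2 = x^2.
G =
  [2, 0, 2/3]
  [0, 2/3, 0]
  [2/3, 0, 2/5],
b = (2, 4/15, 2/15).
Solving gives a_0 = 2, a_1 = 2/5, a_2 = -3, so
  g(x) = -3*x^2 + 2*x/5 + 2.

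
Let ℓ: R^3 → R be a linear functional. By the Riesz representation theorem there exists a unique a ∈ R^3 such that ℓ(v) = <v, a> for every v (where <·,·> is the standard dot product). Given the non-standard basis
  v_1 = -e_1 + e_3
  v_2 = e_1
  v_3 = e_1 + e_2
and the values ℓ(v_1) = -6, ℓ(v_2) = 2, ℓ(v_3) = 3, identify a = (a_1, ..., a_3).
a = (2, 1, -4)

Write a = (a_1, ..., a_3) in the standard basis. For each basis vector v_i, ℓ(v_i) = <v_i, a> is a linear equation in the a_j's. Collect the n equations into a matrix system V a = ℓ, where row i of V is v_i (expressed in the standard basis). Since V is invertible (lower-triangular with 1s on the diagonal, up to permutation), solve by back-substitution:
  V =
[[-1, 0, 1],
 [1, 0, 0],
 [1, 1, 0]]
  V a = (-6, 2, 3)
Solving gives a = (2, 1, -4).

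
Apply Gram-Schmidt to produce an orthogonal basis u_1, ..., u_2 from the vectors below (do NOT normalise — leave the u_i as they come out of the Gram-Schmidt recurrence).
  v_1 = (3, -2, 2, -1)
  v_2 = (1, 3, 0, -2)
Orthogonal basis:
  u_1 = (3, -2, 2, -1)
  u_2 = (7/6, 26/9, 1/9, -37/18)

Apply the Gram-Schmidt recurrence
  u_1 = v_1
  u_i = v_i − Σ_{j<i} ((v_i · u_j) / (u_j · u_j)) · u_j.

Step by step this gives:
  u_1 = (3, -2, 2, -1)
  u_2 = (7/6, 26/9, 1/9, -37/18)

Orthogonality check:
  u_2 · u_1 = 0 (should be 0)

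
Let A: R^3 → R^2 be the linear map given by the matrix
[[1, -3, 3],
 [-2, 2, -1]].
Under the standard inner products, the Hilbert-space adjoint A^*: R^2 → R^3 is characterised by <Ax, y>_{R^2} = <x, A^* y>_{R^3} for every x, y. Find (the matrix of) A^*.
A^* = A^T =
[[1, -2],
 [-3, 2],
 [3, -1]]

For real matrices with standard dot products, the defining identity <Ax, y> = <x, A^* y> gives (Ax)^T y = x^T (A^*) y, i.e. x^T A^T y = x^T (A^*) y. Since this holds for all x, y, we must have A^* = A^T. Therefore
A^* =
[[1, -2],
 [-3, 2],
 [3, -1]].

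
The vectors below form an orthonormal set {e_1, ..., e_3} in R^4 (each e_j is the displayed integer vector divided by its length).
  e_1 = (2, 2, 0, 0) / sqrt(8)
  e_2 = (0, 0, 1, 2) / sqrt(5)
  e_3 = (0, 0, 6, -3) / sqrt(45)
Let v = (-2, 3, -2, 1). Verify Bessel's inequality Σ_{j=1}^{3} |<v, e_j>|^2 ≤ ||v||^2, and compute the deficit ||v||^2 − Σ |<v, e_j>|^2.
Σ |<v, e_j>|^2 = 11/2; ||v||^2 = 18; deficit = 25/2

Write each e_j = u_j / sqrt(<u_j, u_j>) where u_j is the displayed integer vector. Then <v, e_j> = <v, u_j> / sqrt(<u_j, u_j>), so |<v, e_j>|^2 = <v, u_j>^2 / <u_j, u_j>.
Coefficients: <v, e_1> = 2/sqrt(8), <v, e_2> = 0/sqrt(5), <v, e_3> = -15/sqrt(45).
Square and sum: Σ |<v, e_j>|^2 = 11/2.
Compute ||v||^2 = v·v = 18.
Deficit = 18 − 11/2 = 25/2 ≥ 0, confirming Bessel's inequality. (The deficit equals ||v − Σ <v,e_j> e_j||^2, the squared distance from v to span{e_j}.)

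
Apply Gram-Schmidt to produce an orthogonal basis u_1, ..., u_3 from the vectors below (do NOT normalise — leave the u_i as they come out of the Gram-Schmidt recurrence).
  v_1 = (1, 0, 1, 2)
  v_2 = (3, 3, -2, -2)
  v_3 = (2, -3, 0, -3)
Orthogonal basis:
  u_1 = (1, 0, 1, 2)
  u_2 = (7/2, 3, -3/2, -1)
  u_3 = (53/21, -153/49, 107/147, -239/147)

Apply the Gram-Schmidt recurrence
  u_1 = v_1
  u_i = v_i − Σ_{j<i} ((v_i · u_j) / (u_j · u_j)) · u_j.

Step by step this gives:
  u_1 = (1, 0, 1, 2)
  u_2 = (7/2, 3, -3/2, -1)
  u_3 = (53/21, -153/49, 107/147, -239/147)

Orthogonality check:
  u_2 · u_1 = 0 (should be 0)
  u_3 · u_1 = 0 (should be 0)
  u_3 · u_2 = 0 (should be 0)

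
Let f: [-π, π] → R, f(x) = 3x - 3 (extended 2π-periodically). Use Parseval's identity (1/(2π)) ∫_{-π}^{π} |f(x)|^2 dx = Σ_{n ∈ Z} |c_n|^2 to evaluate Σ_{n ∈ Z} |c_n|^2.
Σ |c_n|^2 = 3π^2 + 9

Expand and integrate term by term over [-π, π]:
  ∫ (3x)^2 dx = 9·(2π^3/3); ∫ 2·3·(-3)·x dx = 0 (odd integrand); ∫ (-3)^2 dx = 9·2π.
So (1/(2π)) ∫_{-π}^{π} (3x - 3)^2 dx = 9π^2/3 + 9 = 3π^2 + 9.
Parseval ⇒ Σ |c_n|^2 = 3π^2 + 9.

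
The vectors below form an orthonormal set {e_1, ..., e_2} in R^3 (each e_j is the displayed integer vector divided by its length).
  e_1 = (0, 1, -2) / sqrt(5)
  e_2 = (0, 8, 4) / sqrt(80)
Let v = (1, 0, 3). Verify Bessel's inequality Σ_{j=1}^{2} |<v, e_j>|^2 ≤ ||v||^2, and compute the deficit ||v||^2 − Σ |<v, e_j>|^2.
Σ |<v, e_j>|^2 = 9; ||v||^2 = 10; deficit = 1

Write each e_j = u_j / sqrt(<u_j, u_j>) where u_j is the displayed integer vector. Then <v, e_j> = <v, u_j> / sqrt(<u_j, u_j>), so |<v, e_j>|^2 = <v, u_j>^2 / <u_j, u_j>.
Coefficients: <v, e_1> = -6/sqrt(5), <v, e_2> = 12/sqrt(80).
Square and sum: Σ |<v, e_j>|^2 = 9.
Compute ||v||^2 = v·v = 10.
Deficit = 10 − 9 = 1 ≥ 0, confirming Bessel's inequality. (The deficit equals ||v − Σ <v,e_j> e_j||^2, the squared distance from v to span{e_j}.)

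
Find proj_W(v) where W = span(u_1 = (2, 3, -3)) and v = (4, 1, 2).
proj_W(v) = (5/11, 15/22, -15/22)

Set up U = [u_1 | ... | u_1] ∈ R^(3×1). The projector onto W = col(U) is P = U (U^T U)^(-1) U^T.
Compute U^T U =
  [22],
and U^T v = (5).
Solve U^T U · c = U^T v for the coefficients: c = (5/22). The projection is proj_W(v) = U c.
Check: (v - proj_W(v)) · u_1 = 0  (should be 0).
Result: proj_W(v) = (5/11, 15/22, -15/22).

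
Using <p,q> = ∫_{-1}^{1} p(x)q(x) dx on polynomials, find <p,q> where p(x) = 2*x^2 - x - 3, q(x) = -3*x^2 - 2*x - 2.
<p,q> = 214/15

Expand the product: p(x)·q(x) = -6*x^4 - x^3 + 7*x^2 + 8*x + 6.
∫_{-1}^{1} of each monomial x^k gives [2/(k+1) if k even, 0 if k odd]. Integrating term-by-term (or equivalently evaluating the antiderivative F(x) = -6*x^5/5 - x^4/4 + 7*x^3/3 + 4*x^2 + 6*x at the endpoints):
  F(1) − F(−1) = 653/60 − (-203/60) = 214/15.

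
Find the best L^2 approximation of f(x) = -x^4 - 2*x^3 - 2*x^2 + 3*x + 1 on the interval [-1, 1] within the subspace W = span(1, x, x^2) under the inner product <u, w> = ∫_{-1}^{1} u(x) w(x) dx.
g(x) = -20*x^2/7 + 9*x/5 + 38/35

The best approximation g ∈ W is the orthogonal projection of f onto W. Writing g = a_0 + a_1 x + a_2 x^2, the coefficients solve the normal equations G · a = b where
  G_{ij} = <φ_i, φ_j> and b_i = <f, φ_i>, with φ_0 = 1, φ_1 = x, φ_2 = x^2.
G =
  [2, 0, 2/3]
  [0, 2/3, 0]
  [2/3, 0, 2/5],
b = (4/15, 6/5, -44/105).
Solving gives a_0 = 38/35, a_1 = 9/5, a_2 = -20/7, so
  g(x) = -20*x^2/7 + 9*x/5 + 38/35.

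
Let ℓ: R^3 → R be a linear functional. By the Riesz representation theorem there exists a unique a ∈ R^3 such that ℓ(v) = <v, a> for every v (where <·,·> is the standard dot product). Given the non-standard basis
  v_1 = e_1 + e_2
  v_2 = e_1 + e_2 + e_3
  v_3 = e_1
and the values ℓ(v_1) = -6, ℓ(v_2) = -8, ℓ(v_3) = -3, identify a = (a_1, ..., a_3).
a = (-3, -3, -2)

Write a = (a_1, ..., a_3) in the standard basis. For each basis vector v_i, ℓ(v_i) = <v_i, a> is a linear equation in the a_j's. Collect the n equations into a matrix system V a = ℓ, where row i of V is v_i (expressed in the standard basis). Since V is invertible (lower-triangular with 1s on the diagonal, up to permutation), solve by back-substitution:
  V =
[[1, 1, 0],
 [1, 1, 1],
 [1, 0, 0]]
  V a = (-6, -8, -3)
Solving gives a = (-3, -3, -2).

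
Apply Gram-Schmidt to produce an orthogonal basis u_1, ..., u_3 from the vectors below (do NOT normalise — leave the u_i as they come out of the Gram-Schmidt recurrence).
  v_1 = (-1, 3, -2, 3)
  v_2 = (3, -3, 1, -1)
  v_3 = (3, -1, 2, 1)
Orthogonal basis:
  u_1 = (-1, 3, -2, 3)
  u_2 = (52/23, -18/23, -11/23, 28/23)
  u_3 = (6/19, 14/19, 36/19, 12/19)

Apply the Gram-Schmidt recurrence
  u_1 = v_1
  u_i = v_i − Σ_{j<i} ((v_i · u_j) / (u_j · u_j)) · u_j.

Step by step this gives:
  u_1 = (-1, 3, -2, 3)
  u_2 = (52/23, -18/23, -11/23, 28/23)
  u_3 = (6/19, 14/19, 36/19, 12/19)

Orthogonality check:
  u_2 · u_1 = 0 (should be 0)
  u_3 · u_1 = 0 (should be 0)
  u_3 · u_2 = 0 (should be 0)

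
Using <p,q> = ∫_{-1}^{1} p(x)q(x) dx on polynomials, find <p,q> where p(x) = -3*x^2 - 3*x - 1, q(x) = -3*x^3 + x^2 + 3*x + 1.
<p,q> = -124/15

Expand the product: p(x)·q(x) = 9*x^5 + 6*x^4 - 9*x^3 - 13*x^2 - 6*x - 1.
∫_{-1}^{1} of each monomial x^k gives [2/(k+1) if k even, 0 if k odd]. Integrating term-by-term (or equivalently evaluating the antiderivative F(x) = 3*x^6/2 + 6*x^5/5 - 9*x^4/4 - 13*x^3/3 - 3*x^2 - x at the endpoints):
  F(1) − F(−1) = -473/60 − (23/60) = -124/15.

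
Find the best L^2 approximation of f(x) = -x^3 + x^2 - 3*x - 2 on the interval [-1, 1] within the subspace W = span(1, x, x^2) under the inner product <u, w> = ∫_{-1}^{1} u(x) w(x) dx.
g(x) = x^2 - 18*x/5 - 2

The best approximation g ∈ W is the orthogonal projection of f onto W. Writing g = a_0 + a_1 x + a_2 x^2, the coefficients solve the normal equations G · a = b where
  G_{ij} = <φ_i, φ_j> and b_i = <f, φ_i>, with φ_0 = 1, φ_1 = x, φ_2 = x^2.
G =
  [2, 0, 2/3]
  [0, 2/3, 0]
  [2/3, 0, 2/5],
b = (-10/3, -12/5, -14/15).
Solving gives a_0 = -2, a_1 = -18/5, a_2 = 1, so
  g(x) = x^2 - 18*x/5 - 2.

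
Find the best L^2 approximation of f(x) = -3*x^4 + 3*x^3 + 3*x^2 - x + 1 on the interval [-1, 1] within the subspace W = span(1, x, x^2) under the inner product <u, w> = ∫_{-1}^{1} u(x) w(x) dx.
g(x) = 3*x^2/7 + 4*x/5 + 44/35

The best approximation g ∈ W is the orthogonal projection of f onto W. Writing g = a_0 + a_1 x + a_2 x^2, the coefficients solve the normal equations G · a = b where
  G_{ij} = <φ_i, φ_j> and b_i = <f, φ_i>, with φ_0 = 1, φ_1 = x, φ_2 = x^2.
G =
  [2, 0, 2/3]
  [0, 2/3, 0]
  [2/3, 0, 2/5],
b = (14/5, 8/15, 106/105).
Solving gives a_0 = 44/35, a_1 = 4/5, a_2 = 3/7, so
  g(x) = 3*x^2/7 + 4*x/5 + 44/35.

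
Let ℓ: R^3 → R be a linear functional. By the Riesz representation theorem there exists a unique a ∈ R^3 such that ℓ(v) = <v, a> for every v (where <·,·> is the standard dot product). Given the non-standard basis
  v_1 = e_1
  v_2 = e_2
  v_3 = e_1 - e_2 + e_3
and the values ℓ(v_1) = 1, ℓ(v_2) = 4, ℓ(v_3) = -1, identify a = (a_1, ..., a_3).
a = (1, 4, 2)

Write a = (a_1, ..., a_3) in the standard basis. For each basis vector v_i, ℓ(v_i) = <v_i, a> is a linear equation in the a_j's. Collect the n equations into a matrix system V a = ℓ, where row i of V is v_i (expressed in the standard basis). Since V is invertible (lower-triangular with 1s on the diagonal, up to permutation), solve by back-substitution:
  V =
[[1, 0, 0],
 [0, 1, 0],
 [1, -1, 1]]
  V a = (1, 4, -1)
Solving gives a = (1, 4, 2).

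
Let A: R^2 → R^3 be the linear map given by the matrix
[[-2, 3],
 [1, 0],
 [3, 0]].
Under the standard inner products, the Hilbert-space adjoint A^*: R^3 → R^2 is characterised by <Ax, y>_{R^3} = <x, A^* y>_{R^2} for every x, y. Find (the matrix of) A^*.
A^* = A^T =
[[-2, 1, 3],
 [3, 0, 0]]

For real matrices with standard dot products, the defining identity <Ax, y> = <x, A^* y> gives (Ax)^T y = x^T (A^*) y, i.e. x^T A^T y = x^T (A^*) y. Since this holds for all x, y, we must have A^* = A^T. Therefore
A^* =
[[-2, 1, 3],
 [3, 0, 0]].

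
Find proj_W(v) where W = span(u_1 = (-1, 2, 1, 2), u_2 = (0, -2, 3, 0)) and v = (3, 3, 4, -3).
proj_W(v) = (-19/129, -28/43, 202/129, 38/129)

Set up U = [u_1 | ... | u_2] ∈ R^(4×2). The projector onto W = col(U) is P = U (U^T U)^(-1) U^T.
Compute U^T U =
  [10, -1]
  [-1, 13],
and U^T v = (1, 6).
Solve U^T U · c = U^T v for the coefficients: c = (19/129, 61/129). The projection is proj_W(v) = U c.
Check: (v - proj_W(v)) · u_1 = 0  (should be 0).
Check: (v - proj_W(v)) · u_2 = 0  (should be 0).
Result: proj_W(v) = (-19/129, -28/43, 202/129, 38/129).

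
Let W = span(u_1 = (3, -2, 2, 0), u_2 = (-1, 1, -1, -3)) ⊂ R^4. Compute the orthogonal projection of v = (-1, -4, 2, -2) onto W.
proj_W(v) = (53/31, -30/31, 30/31, -48/31)

Set up U = [u_1 | ... | u_2] ∈ R^(4×2). The projector onto W = col(U) is P = U (U^T U)^(-1) U^T.
Compute U^T U =
  [17, -7]
  [-7, 12],
and U^T v = (9, 1).
Solve U^T U · c = U^T v for the coefficients: c = (23/31, 16/31). The projection is proj_W(v) = U c.
Check: (v - proj_W(v)) · u_1 = 0  (should be 0).
Check: (v - proj_W(v)) · u_2 = 0  (should be 0).
Result: proj_W(v) = (53/31, -30/31, 30/31, -48/31).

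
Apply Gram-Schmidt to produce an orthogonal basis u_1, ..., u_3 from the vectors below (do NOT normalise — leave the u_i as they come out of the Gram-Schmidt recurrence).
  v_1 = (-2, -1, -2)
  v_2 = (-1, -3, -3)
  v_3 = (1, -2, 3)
Orthogonal basis:
  u_1 = (-2, -1, -2)
  u_2 = (13/9, -16/9, -5/9)
  u_3 = (-6/5, -8/5, 2)

Apply the Gram-Schmidt recurrence
  u_1 = v_1
  u_i = v_i − Σ_{j<i} ((v_i · u_j) / (u_j · u_j)) · u_j.

Step by step this gives:
  u_1 = (-2, -1, -2)
  u_2 = (13/9, -16/9, -5/9)
  u_3 = (-6/5, -8/5, 2)

Orthogonality check:
  u_2 · u_1 = 0 (should be 0)
  u_3 · u_1 = 0 (should be 0)
  u_3 · u_2 = 0 (should be 0)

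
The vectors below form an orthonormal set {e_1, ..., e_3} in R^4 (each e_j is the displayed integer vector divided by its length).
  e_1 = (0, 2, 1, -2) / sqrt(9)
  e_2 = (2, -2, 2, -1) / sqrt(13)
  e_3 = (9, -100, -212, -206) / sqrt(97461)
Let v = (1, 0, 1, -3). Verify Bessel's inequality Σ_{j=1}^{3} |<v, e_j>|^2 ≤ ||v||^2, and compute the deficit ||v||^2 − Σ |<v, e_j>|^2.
Σ |<v, e_j>|^2 = 9147/833; ||v||^2 = 11; deficit = 16/833

Write each e_j = u_j / sqrt(<u_j, u_j>) where u_j is the displayed integer vector. Then <v, e_j> = <v, u_j> / sqrt(<u_j, u_j>), so |<v, e_j>|^2 = <v, u_j>^2 / <u_j, u_j>.
Coefficients: <v, e_1> = 7/sqrt(9), <v, e_2> = 7/sqrt(13), <v, e_3> = 415/sqrt(97461).
Square and sum: Σ |<v, e_j>|^2 = 9147/833.
Compute ||v||^2 = v·v = 11.
Deficit = 11 − 9147/833 = 16/833 ≥ 0, confirming Bessel's inequality. (The deficit equals ||v − Σ <v,e_j> e_j||^2, the squared distance from v to span{e_j}.)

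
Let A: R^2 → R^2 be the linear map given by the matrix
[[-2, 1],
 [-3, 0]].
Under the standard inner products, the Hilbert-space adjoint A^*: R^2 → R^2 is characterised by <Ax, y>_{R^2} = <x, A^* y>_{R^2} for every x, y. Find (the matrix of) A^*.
A^* = A^T =
[[-2, -3],
 [1, 0]]

For real matrices with standard dot products, the defining identity <Ax, y> = <x, A^* y> gives (Ax)^T y = x^T (A^*) y, i.e. x^T A^T y = x^T (A^*) y. Since this holds for all x, y, we must have A^* = A^T. Therefore
A^* =
[[-2, -3],
 [1, 0]].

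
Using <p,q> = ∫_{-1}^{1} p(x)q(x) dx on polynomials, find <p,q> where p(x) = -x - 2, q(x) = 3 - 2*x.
<p,q> = -32/3

Expand the product: p(x)·q(x) = 2*x^2 + x - 6.
∫_{-1}^{1} of each monomial x^k gives [2/(k+1) if k even, 0 if k odd]. Integrating term-by-term (or equivalently evaluating the antiderivative F(x) = 2*x^3/3 + x^2/2 - 6*x at the endpoints):
  F(1) − F(−1) = -29/6 − (35/6) = -32/3.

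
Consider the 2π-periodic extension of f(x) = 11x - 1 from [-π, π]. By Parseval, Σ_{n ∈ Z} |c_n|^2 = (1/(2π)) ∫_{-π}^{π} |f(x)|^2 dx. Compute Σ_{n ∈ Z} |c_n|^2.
Σ |c_n|^2 = 121π^2/3 + 1

Expand and integrate term by term over [-π, π]:
  ∫ (11x)^2 dx = 121·(2π^3/3); ∫ 2·11·(-1)·x dx = 0 (odd integrand); ∫ (-1)^2 dx = 1·2π.
So (1/(2π)) ∫_{-π}^{π} (11x - 1)^2 dx = 121π^2/3 + 1 = 121π^2/3 + 1.
Parseval ⇒ Σ |c_n|^2 = 121π^2/3 + 1.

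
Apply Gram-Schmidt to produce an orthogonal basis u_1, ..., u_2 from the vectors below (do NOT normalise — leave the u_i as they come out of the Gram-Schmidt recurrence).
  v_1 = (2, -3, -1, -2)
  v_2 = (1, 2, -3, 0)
Orthogonal basis:
  u_1 = (2, -3, -1, -2)
  u_2 = (10/9, 11/6, -55/18, -1/9)

Apply the Gram-Schmidt recurrence
  u_1 = v_1
  u_i = v_i − Σ_{j<i} ((v_i · u_j) / (u_j · u_j)) · u_j.

Step by step this gives:
  u_1 = (2, -3, -1, -2)
  u_2 = (10/9, 11/6, -55/18, -1/9)

Orthogonality check:
  u_2 · u_1 = 0 (should be 0)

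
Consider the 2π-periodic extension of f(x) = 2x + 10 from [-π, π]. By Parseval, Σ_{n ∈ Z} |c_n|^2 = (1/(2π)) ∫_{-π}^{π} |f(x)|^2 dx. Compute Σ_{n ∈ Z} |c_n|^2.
Σ |c_n|^2 = 4π^2/3 + 100

Expand and integrate term by term over [-π, π]:
  ∫ (2x)^2 dx = 4·(2π^3/3); ∫ 2·2·(10)·x dx = 0 (odd integrand); ∫ 10^2 dx = 100·2π.
So (1/(2π)) ∫_{-π}^{π} (2x + 10)^2 dx = 4π^2/3 + 100 = 4π^2/3 + 100.
Parseval ⇒ Σ |c_n|^2 = 4π^2/3 + 100.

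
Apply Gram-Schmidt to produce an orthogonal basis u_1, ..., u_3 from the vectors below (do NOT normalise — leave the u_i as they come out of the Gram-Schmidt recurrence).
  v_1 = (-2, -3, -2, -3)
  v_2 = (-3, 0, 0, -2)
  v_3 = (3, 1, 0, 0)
Orthogonal basis:
  u_1 = (-2, -3, -2, -3)
  u_2 = (-27/13, 18/13, 12/13, -8/13)
  u_3 = (93/97, 167/194, -9/97, -279/194)

Apply the Gram-Schmidt recurrence
  u_1 = v_1
  u_i = v_i − Σ_{j<i} ((v_i · u_j) / (u_j · u_j)) · u_j.

Step by step this gives:
  u_1 = (-2, -3, -2, -3)
  u_2 = (-27/13, 18/13, 12/13, -8/13)
  u_3 = (93/97, 167/194, -9/97, -279/194)

Orthogonality check:
  u_2 · u_1 = 0 (should be 0)
  u_3 · u_1 = 0 (should be 0)
  u_3 · u_2 = 0 (should be 0)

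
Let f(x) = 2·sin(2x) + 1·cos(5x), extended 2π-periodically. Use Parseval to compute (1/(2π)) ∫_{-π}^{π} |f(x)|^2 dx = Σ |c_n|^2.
Σ |c_n|^2 = 5/2

Expand |f|^2 and use orthogonality of {sin(nx), cos(mx)} on [-π, π]:
  ∫_{-π}^{π} sin(nx)^2 dx = π, ∫ cos(mx)^2 dx = π, and cross terms integrate to 0.
So ∫_{-π}^{π} f(x)^2 dx = 2^2 · π + 1^2 · π = (4 + 1)π.
Divide by 2π: (4 + 1)/2 = 5/2.
By Parseval, this equals Σ |c_n|^2.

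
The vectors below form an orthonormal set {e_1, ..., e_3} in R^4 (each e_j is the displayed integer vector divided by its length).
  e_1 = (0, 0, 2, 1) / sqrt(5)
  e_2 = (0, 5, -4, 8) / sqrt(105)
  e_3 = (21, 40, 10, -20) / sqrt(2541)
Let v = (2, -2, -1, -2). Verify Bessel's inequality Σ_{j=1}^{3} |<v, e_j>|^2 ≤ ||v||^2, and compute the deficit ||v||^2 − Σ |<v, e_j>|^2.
Σ |<v, e_j>|^2 = 948/121; ||v||^2 = 13; deficit = 625/121

Write each e_j = u_j / sqrt(<u_j, u_j>) where u_j is the displayed integer vector. Then <v, e_j> = <v, u_j> / sqrt(<u_j, u_j>), so |<v, e_j>|^2 = <v, u_j>^2 / <u_j, u_j>.
Coefficients: <v, e_1> = -4/sqrt(5), <v, e_2> = -22/sqrt(105), <v, e_3> = -8/sqrt(2541).
Square and sum: Σ |<v, e_j>|^2 = 948/121.
Compute ||v||^2 = v·v = 13.
Deficit = 13 − 948/121 = 625/121 ≥ 0, confirming Bessel's inequality. (The deficit equals ||v − Σ <v,e_j> e_j||^2, the squared distance from v to span{e_j}.)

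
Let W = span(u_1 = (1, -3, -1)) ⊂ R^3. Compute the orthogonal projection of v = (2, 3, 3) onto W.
proj_W(v) = (-10/11, 30/11, 10/11)

Set up U = [u_1 | ... | u_1] ∈ R^(3×1). The projector onto W = col(U) is P = U (U^T U)^(-1) U^T.
Compute U^T U =
  [11],
and U^T v = (-10).
Solve U^T U · c = U^T v for the coefficients: c = (-10/11). The projection is proj_W(v) = U c.
Check: (v - proj_W(v)) · u_1 = 0  (should be 0).
Result: proj_W(v) = (-10/11, 30/11, 10/11).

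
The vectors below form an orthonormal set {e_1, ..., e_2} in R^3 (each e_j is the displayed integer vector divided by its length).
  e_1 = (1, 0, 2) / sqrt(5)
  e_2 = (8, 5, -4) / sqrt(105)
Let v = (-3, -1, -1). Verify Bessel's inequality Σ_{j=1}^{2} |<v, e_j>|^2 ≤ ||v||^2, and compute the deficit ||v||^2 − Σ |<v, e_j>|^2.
Σ |<v, e_j>|^2 = 230/21; ||v||^2 = 11; deficit = 1/21

Write each e_j = u_j / sqrt(<u_j, u_j>) where u_j is the displayed integer vector. Then <v, e_j> = <v, u_j> / sqrt(<u_j, u_j>), so |<v, e_j>|^2 = <v, u_j>^2 / <u_j, u_j>.
Coefficients: <v, e_1> = -5/sqrt(5), <v, e_2> = -25/sqrt(105).
Square and sum: Σ |<v, e_j>|^2 = 230/21.
Compute ||v||^2 = v·v = 11.
Deficit = 11 − 230/21 = 1/21 ≥ 0, confirming Bessel's inequality. (The deficit equals ||v − Σ <v,e_j> e_j||^2, the squared distance from v to span{e_j}.)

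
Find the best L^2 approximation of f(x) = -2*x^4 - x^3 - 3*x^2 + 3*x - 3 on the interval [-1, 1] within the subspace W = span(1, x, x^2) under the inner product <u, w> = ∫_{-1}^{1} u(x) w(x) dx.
g(x) = -33*x^2/7 + 12*x/5 - 99/35

The best approximation g ∈ W is the orthogonal projection of f onto W. Writing g = a_0 + a_1 x + a_2 x^2, the coefficients solve the normal equations G · a = b where
  G_{ij} = <φ_i, φ_j> and b_i = <f, φ_i>, with φ_0 = 1, φ_1 = x, φ_2 = x^2.
G =
  [2, 0, 2/3]
  [0, 2/3, 0]
  [2/3, 0, 2/5],
b = (-44/5, 8/5, -132/35).
Solving gives a_0 = -99/35, a_1 = 12/5, a_2 = -33/7, so
  g(x) = -33*x^2/7 + 12*x/5 - 99/35.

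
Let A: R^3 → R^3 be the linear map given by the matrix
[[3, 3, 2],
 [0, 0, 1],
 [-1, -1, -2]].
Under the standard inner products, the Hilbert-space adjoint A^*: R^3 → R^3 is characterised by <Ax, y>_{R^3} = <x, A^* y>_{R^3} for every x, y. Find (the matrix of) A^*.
A^* = A^T =
[[3, 0, -1],
 [3, 0, -1],
 [2, 1, -2]]

For real matrices with standard dot products, the defining identity <Ax, y> = <x, A^* y> gives (Ax)^T y = x^T (A^*) y, i.e. x^T A^T y = x^T (A^*) y. Since this holds for all x, y, we must have A^* = A^T. Therefore
A^* =
[[3, 0, -1],
 [3, 0, -1],
 [2, 1, -2]].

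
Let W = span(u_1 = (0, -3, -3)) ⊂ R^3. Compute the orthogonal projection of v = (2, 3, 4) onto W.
proj_W(v) = (0, 7/2, 7/2)

Set up U = [u_1 | ... | u_1] ∈ R^(3×1). The projector onto W = col(U) is P = U (U^T U)^(-1) U^T.
Compute U^T U =
  [18],
and U^T v = (-21).
Solve U^T U · c = U^T v for the coefficients: c = (-7/6). The projection is proj_W(v) = U c.
Check: (v - proj_W(v)) · u_1 = 0  (should be 0).
Result: proj_W(v) = (0, 7/2, 7/2).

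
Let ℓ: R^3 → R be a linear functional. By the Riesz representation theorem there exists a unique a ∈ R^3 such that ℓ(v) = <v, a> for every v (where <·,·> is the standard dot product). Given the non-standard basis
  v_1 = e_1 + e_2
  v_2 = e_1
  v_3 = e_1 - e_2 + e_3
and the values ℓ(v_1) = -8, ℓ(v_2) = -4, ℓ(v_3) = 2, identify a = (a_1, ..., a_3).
a = (-4, -4, 2)

Write a = (a_1, ..., a_3) in the standard basis. For each basis vector v_i, ℓ(v_i) = <v_i, a> is a linear equation in the a_j's. Collect the n equations into a matrix system V a = ℓ, where row i of V is v_i (expressed in the standard basis). Since V is invertible (lower-triangular with 1s on the diagonal, up to permutation), solve by back-substitution:
  V =
[[1, 1, 0],
 [1, 0, 0],
 [1, -1, 1]]
  V a = (-8, -4, 2)
Solving gives a = (-4, -4, 2).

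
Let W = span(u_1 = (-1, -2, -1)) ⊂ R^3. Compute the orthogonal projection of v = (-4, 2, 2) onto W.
proj_W(v) = (1/3, 2/3, 1/3)

Set up U = [u_1 | ... | u_1] ∈ R^(3×1). The projector onto W = col(U) is P = U (U^T U)^(-1) U^T.
Compute U^T U =
  [6],
and U^T v = (-2).
Solve U^T U · c = U^T v for the coefficients: c = (-1/3). The projection is proj_W(v) = U c.
Check: (v - proj_W(v)) · u_1 = 0  (should be 0).
Result: proj_W(v) = (1/3, 2/3, 1/3).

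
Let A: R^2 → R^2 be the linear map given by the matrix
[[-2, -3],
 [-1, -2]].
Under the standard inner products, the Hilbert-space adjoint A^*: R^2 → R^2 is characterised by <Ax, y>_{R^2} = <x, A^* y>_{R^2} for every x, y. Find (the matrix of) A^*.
A^* = A^T =
[[-2, -1],
 [-3, -2]]

For real matrices with standard dot products, the defining identity <Ax, y> = <x, A^* y> gives (Ax)^T y = x^T (A^*) y, i.e. x^T A^T y = x^T (A^*) y. Since this holds for all x, y, we must have A^* = A^T. Therefore
A^* =
[[-2, -1],
 [-3, -2]].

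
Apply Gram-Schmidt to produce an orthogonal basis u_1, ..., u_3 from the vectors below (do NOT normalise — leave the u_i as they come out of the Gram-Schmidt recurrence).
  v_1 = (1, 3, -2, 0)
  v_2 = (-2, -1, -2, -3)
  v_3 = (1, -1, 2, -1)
Orthogonal basis:
  u_1 = (1, 3, -2, 0)
  u_2 = (-27/14, -11/14, -15/7, -3)
  u_3 = (293/251, 45/251, 214/251, -353/251)

Apply the Gram-Schmidt recurrence
  u_1 = v_1
  u_i = v_i − Σ_{j<i} ((v_i · u_j) / (u_j · u_j)) · u_j.

Step by step this gives:
  u_1 = (1, 3, -2, 0)
  u_2 = (-27/14, -11/14, -15/7, -3)
  u_3 = (293/251, 45/251, 214/251, -353/251)

Orthogonality check:
  u_2 · u_1 = 0 (should be 0)
  u_3 · u_1 = 0 (should be 0)
  u_3 · u_2 = 0 (should be 0)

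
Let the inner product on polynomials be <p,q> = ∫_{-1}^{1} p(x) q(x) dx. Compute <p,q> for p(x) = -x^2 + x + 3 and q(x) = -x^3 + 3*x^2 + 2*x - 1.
<p,q> = 2/5

Expand the product: p(x)·q(x) = x^5 - 4*x^4 - 2*x^3 + 12*x^2 + 5*x - 3.
∫_{-1}^{1} of each monomial x^k gives [2/(k+1) if k even, 0 if k odd]. Integrating term-by-term (or equivalently evaluating the antiderivative F(x) = x^6/6 - 4*x^5/5 - x^4/2 + 4*x^3 + 5*x^2/2 - 3*x at the endpoints):
  F(1) − F(−1) = 71/30 − (59/30) = 2/5.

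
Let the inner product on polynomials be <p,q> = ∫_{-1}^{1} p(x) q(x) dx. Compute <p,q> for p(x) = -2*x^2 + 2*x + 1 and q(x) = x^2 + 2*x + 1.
<p,q> = 16/5

Expand the product: p(x)·q(x) = -2*x^4 - 2*x^3 + 3*x^2 + 4*x + 1.
∫_{-1}^{1} of each monomial x^k gives [2/(k+1) if k even, 0 if k odd]. Integrating term-by-term (or equivalently evaluating the antiderivative F(x) = -2*x^5/5 - x^4/2 + x^3 + 2*x^2 + x at the endpoints):
  F(1) − F(−1) = 31/10 − (-1/10) = 16/5.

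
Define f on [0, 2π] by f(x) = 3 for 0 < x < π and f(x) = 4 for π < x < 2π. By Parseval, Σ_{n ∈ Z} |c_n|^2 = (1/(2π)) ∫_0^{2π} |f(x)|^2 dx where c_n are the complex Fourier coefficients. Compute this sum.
Σ |c_n|^2 = 25/2

Parseval equates the L^2 energy of f (normalised by 1/(2π)) with the ℓ^2 sum of its Fourier coefficients: (1/(2π)) ∫_0^{2π} |f|^2 = Σ |c_n|^2.
Compute the left side: (1/(2π)) [∫_0^π 3^2 dx + ∫_π^{2π} 4^2 dx] = (1/(2π)) · (9π + 16π) = (9 + 16)/2 = 25/2.
So Σ_{n ∈ Z} |c_n|^2 = 25/2.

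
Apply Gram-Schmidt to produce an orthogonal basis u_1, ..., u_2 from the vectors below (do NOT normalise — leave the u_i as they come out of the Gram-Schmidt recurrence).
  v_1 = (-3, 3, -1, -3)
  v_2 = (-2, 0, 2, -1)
Orthogonal basis:
  u_1 = (-3, 3, -1, -3)
  u_2 = (-5/4, -3/4, 9/4, -1/4)

Apply the Gram-Schmidt recurrence
  u_1 = v_1
  u_i = v_i − Σ_{j<i} ((v_i · u_j) / (u_j · u_j)) · u_j.

Step by step this gives:
  u_1 = (-3, 3, -1, -3)
  u_2 = (-5/4, -3/4, 9/4, -1/4)

Orthogonality check:
  u_2 · u_1 = 0 (should be 0)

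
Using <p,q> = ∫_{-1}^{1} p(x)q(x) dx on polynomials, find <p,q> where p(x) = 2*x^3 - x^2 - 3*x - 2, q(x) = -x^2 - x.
<p,q> = 44/15

Expand the product: p(x)·q(x) = -2*x^5 - x^4 + 4*x^3 + 5*x^2 + 2*x.
∫_{-1}^{1} of each monomial x^k gives [2/(k+1) if k even, 0 if k odd]. Integrating term-by-term (or equivalently evaluating the antiderivative F(x) = -x^6/3 - x^5/5 + x^4 + 5*x^3/3 + x^2 at the endpoints):
  F(1) − F(−1) = 47/15 − (1/5) = 44/15.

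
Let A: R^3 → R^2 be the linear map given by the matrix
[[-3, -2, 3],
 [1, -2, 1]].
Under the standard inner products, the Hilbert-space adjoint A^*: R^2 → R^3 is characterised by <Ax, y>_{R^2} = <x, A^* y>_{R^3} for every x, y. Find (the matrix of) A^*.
A^* = A^T =
[[-3, 1],
 [-2, -2],
 [3, 1]]

For real matrices with standard dot products, the defining identity <Ax, y> = <x, A^* y> gives (Ax)^T y = x^T (A^*) y, i.e. x^T A^T y = x^T (A^*) y. Since this holds for all x, y, we must have A^* = A^T. Therefore
A^* =
[[-3, 1],
 [-2, -2],
 [3, 1]].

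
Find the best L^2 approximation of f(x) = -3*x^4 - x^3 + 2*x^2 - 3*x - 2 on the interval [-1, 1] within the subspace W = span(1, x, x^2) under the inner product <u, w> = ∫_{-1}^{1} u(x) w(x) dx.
g(x) = -4*x^2/7 - 18*x/5 - 61/35

The best approximation g ∈ W is the orthogonal projection of f onto W. Writing g = a_0 + a_1 x + a_2 x^2, the coefficients solve the normal equations G · a = b where
  G_{ij} = <φ_i, φ_j> and b_i = <f, φ_i>, with φ_0 = 1, φ_1 = x, φ_2 = x^2.
G =
  [2, 0, 2/3]
  [0, 2/3, 0]
  [2/3, 0, 2/5],
b = (-58/15, -12/5, -146/105).
Solving gives a_0 = -61/35, a_1 = -18/5, a_2 = -4/7, so
  g(x) = -4*x^2/7 - 18*x/5 - 61/35.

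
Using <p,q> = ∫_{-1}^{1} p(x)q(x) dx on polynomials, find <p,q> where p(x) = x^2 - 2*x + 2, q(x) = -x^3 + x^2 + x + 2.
<p,q> = 158/15

Expand the product: p(x)·q(x) = -x^5 + 3*x^4 - 3*x^3 + 2*x^2 - 2*x + 4.
∫_{-1}^{1} of each monomial x^k gives [2/(k+1) if k even, 0 if k odd]. Integrating term-by-term (or equivalently evaluating the antiderivative F(x) = -x^6/6 + 3*x^5/5 - 3*x^4/4 + 2*x^3/3 - x^2 + 4*x at the endpoints):
  F(1) − F(−1) = 67/20 − (-431/60) = 158/15.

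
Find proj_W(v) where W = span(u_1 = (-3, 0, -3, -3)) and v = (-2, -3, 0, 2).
proj_W(v) = (0, 0, 0, 0)

Set up U = [u_1 | ... | u_1] ∈ R^(4×1). The projector onto W = col(U) is P = U (U^T U)^(-1) U^T.
Compute U^T U =
  [27],
and U^T v = (0).
Solve U^T U · c = U^T v for the coefficients: c = (0). The projection is proj_W(v) = U c.
Check: (v - proj_W(v)) · u_1 = 0  (should be 0).
Result: proj_W(v) = (0, 0, 0, 0).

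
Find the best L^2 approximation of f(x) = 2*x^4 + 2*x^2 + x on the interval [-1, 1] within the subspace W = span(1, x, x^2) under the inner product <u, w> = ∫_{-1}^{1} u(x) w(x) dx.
g(x) = 26*x^2/7 + x - 6/35

The best approximation g ∈ W is the orthogonal projection of f onto W. Writing g = a_0 + a_1 x + a_2 x^2, the coefficients solve the normal equations G · a = b where
  G_{ij} = <φ_i, φ_j> and b_i = <f, φ_i>, with φ_0 = 1, φ_1 = x, φ_2 = x^2.
G =
  [2, 0, 2/3]
  [0, 2/3, 0]
  [2/3, 0, 2/5],
b = (32/15, 2/3, 48/35).
Solving gives a_0 = -6/35, a_1 = 1, a_2 = 26/7, so
  g(x) = 26*x^2/7 + x - 6/35.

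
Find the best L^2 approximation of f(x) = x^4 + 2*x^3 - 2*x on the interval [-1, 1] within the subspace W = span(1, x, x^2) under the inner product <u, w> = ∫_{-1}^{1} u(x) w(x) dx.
g(x) = 6*x^2/7 - 4*x/5 - 3/35

The best approximation g ∈ W is the orthogonal projection of f onto W. Writing g = a_0 + a_1 x + a_2 x^2, the coefficients solve the normal equations G · a = b where
  G_{ij} = <φ_i, φ_j> and b_i = <f, φ_i>, with φ_0 = 1, φ_1 = x, φ_2 = x^2.
G =
  [2, 0, 2/3]
  [0, 2/3, 0]
  [2/3, 0, 2/5],
b = (2/5, -8/15, 2/7).
Solving gives a_0 = -3/35, a_1 = -4/5, a_2 = 6/7, so
  g(x) = 6*x^2/7 - 4*x/5 - 3/35.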